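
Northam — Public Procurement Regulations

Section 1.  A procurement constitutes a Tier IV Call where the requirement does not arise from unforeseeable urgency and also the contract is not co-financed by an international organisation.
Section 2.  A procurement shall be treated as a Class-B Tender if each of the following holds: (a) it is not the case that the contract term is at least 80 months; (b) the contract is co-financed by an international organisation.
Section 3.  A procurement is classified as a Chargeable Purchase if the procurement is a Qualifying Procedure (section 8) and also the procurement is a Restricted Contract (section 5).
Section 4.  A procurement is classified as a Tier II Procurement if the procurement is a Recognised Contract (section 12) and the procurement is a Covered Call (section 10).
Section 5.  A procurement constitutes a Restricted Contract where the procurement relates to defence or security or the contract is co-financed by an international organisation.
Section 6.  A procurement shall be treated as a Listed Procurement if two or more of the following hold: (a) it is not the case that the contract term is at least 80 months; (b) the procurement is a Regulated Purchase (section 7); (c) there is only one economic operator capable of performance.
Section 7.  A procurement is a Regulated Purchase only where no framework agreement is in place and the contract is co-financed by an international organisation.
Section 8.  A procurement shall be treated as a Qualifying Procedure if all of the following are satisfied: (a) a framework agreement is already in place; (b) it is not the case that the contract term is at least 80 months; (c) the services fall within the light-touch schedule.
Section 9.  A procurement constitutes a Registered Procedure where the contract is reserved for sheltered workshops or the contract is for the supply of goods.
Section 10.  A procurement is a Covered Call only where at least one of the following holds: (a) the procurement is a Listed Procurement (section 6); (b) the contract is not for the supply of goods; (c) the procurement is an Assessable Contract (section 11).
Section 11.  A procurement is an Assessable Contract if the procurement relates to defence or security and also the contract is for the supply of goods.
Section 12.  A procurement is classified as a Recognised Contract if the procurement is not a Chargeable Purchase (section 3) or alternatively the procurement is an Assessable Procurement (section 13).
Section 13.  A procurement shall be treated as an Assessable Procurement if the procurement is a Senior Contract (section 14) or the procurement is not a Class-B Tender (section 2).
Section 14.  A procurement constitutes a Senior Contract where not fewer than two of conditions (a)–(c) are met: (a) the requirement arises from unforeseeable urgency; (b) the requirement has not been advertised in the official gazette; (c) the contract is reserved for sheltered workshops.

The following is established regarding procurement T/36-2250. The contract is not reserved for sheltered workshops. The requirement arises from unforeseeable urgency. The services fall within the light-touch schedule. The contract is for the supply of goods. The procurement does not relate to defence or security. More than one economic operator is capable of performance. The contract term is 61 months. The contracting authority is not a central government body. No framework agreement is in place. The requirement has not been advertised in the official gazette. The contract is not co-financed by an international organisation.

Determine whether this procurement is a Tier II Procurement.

Under section 8: a framework agreement is already in place? no; and contract term: 61 months ≥ 80 months? no, so negated condition yes; and the services fall within the light-touch schedule? yes. So the procurement is not a Qualifying Procedure.
Under section 5: the procurement relates to defence or security? no; or the contract is co-financed by an international organisation? no. So the procurement is not a Restricted Contract.
Under section 3: Qualifying Procedure (section 8)? no; and Restricted Contract (section 5)? no. So the procurement is not a Chargeable Purchase.
Under section 14: the requirement arises from unforeseeable urgency? yes; the requirement has not been advertised in the official gazette? yes; the contract is reserved for sheltered workshops? no — 2 of 3 hold (need ≥2) → satisfied.
Under section 2: contract term: 61 months ≥ 80 months? no, so negated condition yes; and the contract is co-financed by an international organisation? no. So the procurement is not a Class-B Tender.
Under section 13: Senior Contract (section 14)? yes; or not a Class-B Tender (section 2)? yes. So the procurement is an Assessable Procurement.
Under section 12: not a Chargeable Purchase (section 3)? yes; or Assessable Procurement (section 13)? yes. So the procurement is a Recognised Contract.
Under section 7: no framework agreement is in place? yes; and the contract is co-financed by an international organisation? no. So the procurement is not a Regulated Purchase.
Under section 6: contract term: 61 months ≥ 80 months? no, so negated condition yes; Regulated Purchase (section 7)? no; there is only one economic operator capable of performance? no — 1 of 3 hold (need ≥2) → not satisfied.
Under section 11: the procurement relates to defence or security? no; and the contract is for the supply of goods? yes. So the procurement is not an Assessable Contract.
Under section 10: Listed Procurement (section 6)? no; or the contract is not for the supply of goods? no; or Assessable Contract (section 11)? no. So the procurement is not a Covered Call.
Under section 4: Recognised Contract (section 12)? yes; and Covered Call (section 10)? no. So the procurement is not a Tier II Procurement.

No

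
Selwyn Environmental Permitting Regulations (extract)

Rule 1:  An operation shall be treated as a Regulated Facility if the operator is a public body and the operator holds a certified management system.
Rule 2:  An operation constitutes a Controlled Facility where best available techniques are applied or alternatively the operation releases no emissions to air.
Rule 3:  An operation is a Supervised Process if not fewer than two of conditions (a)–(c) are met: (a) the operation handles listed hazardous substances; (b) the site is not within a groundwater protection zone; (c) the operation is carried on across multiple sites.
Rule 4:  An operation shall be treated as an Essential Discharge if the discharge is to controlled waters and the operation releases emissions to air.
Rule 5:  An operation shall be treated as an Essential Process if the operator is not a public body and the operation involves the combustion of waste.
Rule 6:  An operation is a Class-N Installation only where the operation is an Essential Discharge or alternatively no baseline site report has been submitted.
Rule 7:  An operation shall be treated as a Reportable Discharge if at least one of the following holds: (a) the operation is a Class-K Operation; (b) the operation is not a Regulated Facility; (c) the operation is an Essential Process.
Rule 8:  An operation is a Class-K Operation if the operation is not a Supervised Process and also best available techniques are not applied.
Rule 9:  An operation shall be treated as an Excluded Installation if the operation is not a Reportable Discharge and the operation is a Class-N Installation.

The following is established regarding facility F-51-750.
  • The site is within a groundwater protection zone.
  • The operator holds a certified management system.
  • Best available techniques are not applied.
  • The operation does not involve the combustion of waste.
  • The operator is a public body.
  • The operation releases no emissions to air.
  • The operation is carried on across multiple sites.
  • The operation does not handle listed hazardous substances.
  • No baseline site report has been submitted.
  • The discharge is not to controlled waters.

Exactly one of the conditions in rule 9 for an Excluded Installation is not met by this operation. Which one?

Under rule 3: the operation handles listed hazardous substances? no; the site is not within a groundwater protection zone? no; the operation is carried on across multiple sites? yes — 1 of 3 hold (need ≥2) → not satisfied.
Under rule 8: not a Supervised Process (rule 3)? yes; and best available techniques are not applied? yes. So the operation is a Class-K Operation.
Under rule 1: the operator is a public body? yes; and the operator holds a certified management system? yes. So the operation is a Regulated Facility.
Under rule 5: the operator is not a public body? no; and the operation involves the combustion of waste? no. So the operation is not an Essential Process.
Under rule 7: Class-K Operation (rule 8)? yes; or not a Regulated Facility (rule 1)? no; or Essential Process (rule 5)? no. So the operation is a Reportable Discharge.
Under rule 4: the discharge is to controlled waters? no; and the operation releases emissions to air? no. So the operation is not an Essential Discharge.
Under rule 6: Essential Discharge (rule 4)? no; or no baseline site report has been submitted? yes. So the operation is a Class-N Installation.
Under rule 9: not a Reportable Discharge (rule 7)? no; and Class-N Installation (rule 6)? yes. So the operation is not an Excluded Installation.

Reportable Discharge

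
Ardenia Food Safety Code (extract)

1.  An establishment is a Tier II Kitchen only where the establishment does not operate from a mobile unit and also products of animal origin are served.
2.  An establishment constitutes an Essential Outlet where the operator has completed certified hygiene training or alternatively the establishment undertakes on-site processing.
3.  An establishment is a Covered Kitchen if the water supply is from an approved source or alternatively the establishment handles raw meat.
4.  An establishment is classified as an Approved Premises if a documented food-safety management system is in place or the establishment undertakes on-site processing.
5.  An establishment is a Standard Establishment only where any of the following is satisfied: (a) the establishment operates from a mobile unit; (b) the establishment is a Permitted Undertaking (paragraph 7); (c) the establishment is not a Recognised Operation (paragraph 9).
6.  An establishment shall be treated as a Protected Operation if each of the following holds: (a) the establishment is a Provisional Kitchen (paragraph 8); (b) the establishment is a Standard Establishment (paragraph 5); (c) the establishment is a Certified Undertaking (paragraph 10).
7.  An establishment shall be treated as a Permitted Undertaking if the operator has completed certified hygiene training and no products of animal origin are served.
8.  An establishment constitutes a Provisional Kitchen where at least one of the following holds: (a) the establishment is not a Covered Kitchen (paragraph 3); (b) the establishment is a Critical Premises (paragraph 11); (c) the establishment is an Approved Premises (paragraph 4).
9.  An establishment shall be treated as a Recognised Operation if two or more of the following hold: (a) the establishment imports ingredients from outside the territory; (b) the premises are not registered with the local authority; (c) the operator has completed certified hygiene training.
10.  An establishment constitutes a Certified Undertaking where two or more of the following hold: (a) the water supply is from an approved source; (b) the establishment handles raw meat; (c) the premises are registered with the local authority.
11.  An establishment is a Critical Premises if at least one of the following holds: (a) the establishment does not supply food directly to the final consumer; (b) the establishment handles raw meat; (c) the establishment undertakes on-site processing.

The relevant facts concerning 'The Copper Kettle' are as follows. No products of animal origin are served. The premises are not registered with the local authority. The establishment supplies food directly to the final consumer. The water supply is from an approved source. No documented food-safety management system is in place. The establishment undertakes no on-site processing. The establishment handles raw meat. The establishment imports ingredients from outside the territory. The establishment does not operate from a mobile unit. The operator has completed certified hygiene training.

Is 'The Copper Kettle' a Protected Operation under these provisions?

Yes

Under paragraph 3: the water supply is from an approved source? yes; or the establishment handles raw meat? yes. So the establishment is a Covered Kitchen.
Under paragraph 11: the establishment does not supply food directly to the final consumer? no; or the establishment handles raw meat? yes; or the establishment undertakes on-site processing? no. So the establishment is a Critical Premises.
Under paragraph 4: a documented food-safety management system is in place? no; or the establishment undertakes on-site processing? no. So the establishment is not an Approved Premises.
Under paragraph 8: not a Covered Kitchen (paragraph 3)? no; or Critical Premises (paragraph 11)? yes; or Approved Premises (paragraph 4)? no. So the establishment is a Provisional Kitchen.
Under paragraph 7: the operator has completed certified hygiene training? yes; and no products of animal origin are served? yes. So the establishment is a Permitted Undertaking.
Under paragraph 9: the establishment imports ingredients from outside the territory? yes; the premises are not registered with the local authority? yes; the operator has completed certified hygiene training? yes — 3 of 3 hold (need ≥2) → satisfied.
Under paragraph 5: the establishment operates from a mobile unit? no; or Permitted Undertaking (paragraph 7)? yes; or not a Recognised Operation (paragraph 9)? no. So the establishment is a Standard Establishment.
Under paragraph 10: the water supply is from an approved source? yes; the establishment handles raw meat? yes; the premises are registered with the local authority? no — 2 of 3 hold (need ≥2) → satisfied.
Under paragraph 6: Provisional Kitchen (paragraph 8)? yes; and Standard Establishment (paragraph 5)? yes; and Certified Undertaking (paragraph 10)? yes. So the establishment is a Protected Operation.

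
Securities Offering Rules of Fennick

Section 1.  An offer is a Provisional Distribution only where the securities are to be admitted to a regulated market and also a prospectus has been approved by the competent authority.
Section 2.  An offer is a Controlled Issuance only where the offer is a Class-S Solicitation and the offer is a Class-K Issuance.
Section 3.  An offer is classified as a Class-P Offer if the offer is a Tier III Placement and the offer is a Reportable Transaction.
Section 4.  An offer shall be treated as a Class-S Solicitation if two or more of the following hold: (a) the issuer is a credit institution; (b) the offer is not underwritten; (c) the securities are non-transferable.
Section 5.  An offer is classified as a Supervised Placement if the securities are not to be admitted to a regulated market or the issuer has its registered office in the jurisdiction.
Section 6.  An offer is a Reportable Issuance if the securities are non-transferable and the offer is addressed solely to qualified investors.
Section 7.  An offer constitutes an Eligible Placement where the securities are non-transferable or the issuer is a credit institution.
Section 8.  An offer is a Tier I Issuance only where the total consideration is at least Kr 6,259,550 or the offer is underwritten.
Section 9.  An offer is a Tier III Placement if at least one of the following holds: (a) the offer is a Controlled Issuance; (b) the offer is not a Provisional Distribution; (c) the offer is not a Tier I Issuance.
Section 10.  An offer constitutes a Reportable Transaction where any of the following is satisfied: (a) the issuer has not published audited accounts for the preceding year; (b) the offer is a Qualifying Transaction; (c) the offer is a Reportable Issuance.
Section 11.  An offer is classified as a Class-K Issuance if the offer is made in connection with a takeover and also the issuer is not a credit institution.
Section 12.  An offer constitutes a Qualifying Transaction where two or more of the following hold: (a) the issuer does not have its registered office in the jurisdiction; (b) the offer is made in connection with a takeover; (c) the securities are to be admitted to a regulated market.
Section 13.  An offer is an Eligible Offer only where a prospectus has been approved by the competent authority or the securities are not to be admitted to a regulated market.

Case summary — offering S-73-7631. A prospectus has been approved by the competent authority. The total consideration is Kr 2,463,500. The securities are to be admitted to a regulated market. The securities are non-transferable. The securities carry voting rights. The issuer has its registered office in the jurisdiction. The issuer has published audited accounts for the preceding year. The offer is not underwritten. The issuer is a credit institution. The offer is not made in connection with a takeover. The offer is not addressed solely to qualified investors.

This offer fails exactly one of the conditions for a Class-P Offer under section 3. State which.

Reportable Transaction

section 4 — Class-S Solicitation: the issuer is a credit institution? yes; the offer is not underwritten? yes; the securities are non-transferable? yes — 3 of 3 hold (need ≥2) → satisfied.
section 11 — Class-K Issuance: [the offer is made in connection with a takeover? no] AND [the issuer is not a credit institution? no] → not satisfied.
section 2 — Controlled Issuance: [Class-S Solicitation (section 4)? yes] AND [Class-K Issuance (section 11)? no] → not satisfied.
section 1 — Provisional Distribution: [the securities are to be admitted to a regulated market? yes] AND [a prospectus has been approved by the competent authority? yes] → satisfied.
section 8 — Tier I Issuance: [total consideration: Kr 2,463,500 ≥ Kr 6,259,550? no] OR [the offer is underwritten? no] → not satisfied.
section 9 — Tier III Placement: [Controlled Issuance (section 2)? no] OR [not a Provisional Distribution (section 1)? no] OR [not a Tier I Issuance (section 8)? yes] → satisfied.
section 12 — Qualifying Transaction: the issuer does not have its registered office in the jurisdiction? no; the offer is made in connection with a takeover? no; the securities are to be admitted to a regulated market? yes — 1 of 3 hold (need ≥2) → not satisfied.
section 6 — Reportable Issuance: [the securities are non-transferable? yes] AND [the offer is addressed solely to qualified investors? no] → not satisfied.
section 10 — Reportable Transaction: [the issuer has not published audited accounts for the preceding year? no] OR [Qualifying Transaction (section 12)? no] OR [Reportable Issuance (section 6)? no] → not satisfied.
section 3 — Class-P Offer: [Tier III Placement (section 9)? yes] AND [Reportable Transaction (section 10)? no] → not satisfied.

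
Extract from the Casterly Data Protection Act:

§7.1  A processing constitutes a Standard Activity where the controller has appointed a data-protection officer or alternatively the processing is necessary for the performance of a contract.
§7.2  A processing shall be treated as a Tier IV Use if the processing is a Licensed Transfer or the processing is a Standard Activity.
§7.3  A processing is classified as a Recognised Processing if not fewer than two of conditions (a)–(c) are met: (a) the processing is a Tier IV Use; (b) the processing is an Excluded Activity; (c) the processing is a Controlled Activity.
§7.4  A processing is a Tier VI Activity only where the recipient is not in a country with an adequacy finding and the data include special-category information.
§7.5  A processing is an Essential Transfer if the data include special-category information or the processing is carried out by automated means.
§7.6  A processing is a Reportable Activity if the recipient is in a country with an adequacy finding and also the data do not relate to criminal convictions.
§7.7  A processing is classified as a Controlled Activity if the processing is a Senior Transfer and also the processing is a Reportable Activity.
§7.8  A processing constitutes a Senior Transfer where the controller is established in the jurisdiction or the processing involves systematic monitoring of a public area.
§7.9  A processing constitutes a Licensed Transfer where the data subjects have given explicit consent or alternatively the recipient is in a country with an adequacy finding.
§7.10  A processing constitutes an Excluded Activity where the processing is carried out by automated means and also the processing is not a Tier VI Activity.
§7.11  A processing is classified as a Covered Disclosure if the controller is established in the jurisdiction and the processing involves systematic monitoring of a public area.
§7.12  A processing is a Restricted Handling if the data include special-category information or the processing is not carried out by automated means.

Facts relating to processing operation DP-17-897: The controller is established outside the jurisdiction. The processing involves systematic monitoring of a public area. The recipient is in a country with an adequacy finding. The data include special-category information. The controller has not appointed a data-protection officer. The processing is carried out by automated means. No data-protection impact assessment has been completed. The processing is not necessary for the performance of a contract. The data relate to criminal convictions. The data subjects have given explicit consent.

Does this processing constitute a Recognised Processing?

Yes

§7.9 — Licensed Transfer: [the data subjects have given explicit consent? yes] OR [the recipient is in a country with an adequacy finding? yes] → satisfied.
§7.1 — Standard Activity: [the controller has appointed a data-protection officer? no] OR [the processing is necessary for the performance of a contract? no] → not satisfied.
§7.2 — Tier IV Use: [Licensed Transfer (§7.9)? yes] OR [Standard Activity (§7.1)? no] → satisfied.
§7.4 — Tier VI Activity: [the recipient is not in a country with an adequacy finding? no] AND [the data include special-category information? yes] → not satisfied.
§7.10 — Excluded Activity: [the processing is carried out by automated means? yes] AND [not a Tier VI Activity (§7.4)? yes] → satisfied.
§7.8 — Senior Transfer: [the controller is established in the jurisdiction? no] OR [the processing involves systematic monitoring of a public area? yes] → satisfied.
§7.6 — Reportable Activity: [the recipient is in a country with an adequacy finding? yes] AND [the data do not relate to criminal convictions? no] → not satisfied.
§7.7 — Controlled Activity: [Senior Transfer (§7.8)? yes] AND [Reportable Activity (§7.6)? no] → not satisfied.
§7.3 — Recognised Processing: Tier IV Use (§7.2)? yes; Excluded Activity (§7.10)? yes; Controlled Activity (§7.7)? no — 2 of 3 hold (need ≥2) → satisfied.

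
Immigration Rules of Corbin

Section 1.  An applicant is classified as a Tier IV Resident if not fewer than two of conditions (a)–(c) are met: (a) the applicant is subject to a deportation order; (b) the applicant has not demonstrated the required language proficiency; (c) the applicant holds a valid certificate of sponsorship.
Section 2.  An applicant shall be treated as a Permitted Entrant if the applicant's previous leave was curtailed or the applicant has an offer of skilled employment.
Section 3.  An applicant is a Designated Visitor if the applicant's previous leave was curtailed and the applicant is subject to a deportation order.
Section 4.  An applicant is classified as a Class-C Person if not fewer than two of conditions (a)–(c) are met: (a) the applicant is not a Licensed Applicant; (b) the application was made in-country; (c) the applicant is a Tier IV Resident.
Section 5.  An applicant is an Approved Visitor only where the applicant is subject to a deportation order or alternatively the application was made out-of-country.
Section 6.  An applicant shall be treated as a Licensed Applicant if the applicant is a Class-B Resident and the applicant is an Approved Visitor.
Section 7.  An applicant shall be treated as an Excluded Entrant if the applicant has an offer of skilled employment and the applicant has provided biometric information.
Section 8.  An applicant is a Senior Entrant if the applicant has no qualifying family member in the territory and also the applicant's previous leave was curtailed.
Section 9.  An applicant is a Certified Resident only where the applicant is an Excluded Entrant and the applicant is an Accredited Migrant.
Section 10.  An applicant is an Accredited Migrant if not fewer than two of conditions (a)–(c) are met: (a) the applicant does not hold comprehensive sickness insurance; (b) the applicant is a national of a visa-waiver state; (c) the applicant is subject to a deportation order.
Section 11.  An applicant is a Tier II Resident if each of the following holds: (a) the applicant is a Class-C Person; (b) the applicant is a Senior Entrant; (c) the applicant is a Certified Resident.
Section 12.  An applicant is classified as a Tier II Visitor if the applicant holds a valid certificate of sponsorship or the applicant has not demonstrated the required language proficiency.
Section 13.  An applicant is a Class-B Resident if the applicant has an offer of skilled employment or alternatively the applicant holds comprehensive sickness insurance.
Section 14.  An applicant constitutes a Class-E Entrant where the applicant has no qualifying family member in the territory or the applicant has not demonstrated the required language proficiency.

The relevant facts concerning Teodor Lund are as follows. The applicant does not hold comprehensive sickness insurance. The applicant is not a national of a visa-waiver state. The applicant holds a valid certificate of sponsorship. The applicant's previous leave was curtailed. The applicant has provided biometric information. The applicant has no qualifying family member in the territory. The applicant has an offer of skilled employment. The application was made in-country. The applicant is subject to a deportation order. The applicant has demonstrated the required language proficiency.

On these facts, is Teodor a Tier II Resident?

Yes

Under section 13: the applicant has an offer of skilled employment? yes; or the applicant holds comprehensive sickness insurance? no. So the applicant is a Class-B Resident.
Under section 5: the applicant is subject to a deportation order? yes; or the application was made out-of-country? no. So the applicant is an Approved Visitor.
Under section 6: Class-B Resident (section 13)? yes; and Approved Visitor (section 5)? yes. So the applicant is a Licensed Applicant.
Under section 1: the applicant is subject to a deportation order? yes; the applicant has not demonstrated the required language proficiency? no; the applicant holds a valid certificate of sponsorship? yes — 2 of 3 hold (need ≥2) → satisfied.
Under section 4: not a Licensed Applicant (section 6)? no; the application was made in-country? yes; Tier IV Resident (section 1)? yes — 2 of 3 hold (need ≥2) → satisfied.
Under section 8: the applicant has no qualifying family member in the territory? yes; and the applicant's previous leave was curtailed? yes. So the applicant is a Senior Entrant.
Under section 7: the applicant has an offer of skilled employment? yes; and the applicant has provided biometric information? yes. So the applicant is an Excluded Entrant.
Under section 10: the applicant does not hold comprehensive sickness insurance? yes; the applicant is a national of a visa-waiver state? no; the applicant is subject to a deportation order? yes — 2 of 3 hold (need ≥2) → satisfied.
Under section 9: Excluded Entrant (section 7)? yes; and Accredited Migrant (section 10)? yes. So the applicant is a Certified Resident.
Under section 11: Class-C Person (section 4)? yes; and Senior Entrant (section 8)? yes; and Certified Resident (section 9)? yes. So the applicant is a Tier II Resident.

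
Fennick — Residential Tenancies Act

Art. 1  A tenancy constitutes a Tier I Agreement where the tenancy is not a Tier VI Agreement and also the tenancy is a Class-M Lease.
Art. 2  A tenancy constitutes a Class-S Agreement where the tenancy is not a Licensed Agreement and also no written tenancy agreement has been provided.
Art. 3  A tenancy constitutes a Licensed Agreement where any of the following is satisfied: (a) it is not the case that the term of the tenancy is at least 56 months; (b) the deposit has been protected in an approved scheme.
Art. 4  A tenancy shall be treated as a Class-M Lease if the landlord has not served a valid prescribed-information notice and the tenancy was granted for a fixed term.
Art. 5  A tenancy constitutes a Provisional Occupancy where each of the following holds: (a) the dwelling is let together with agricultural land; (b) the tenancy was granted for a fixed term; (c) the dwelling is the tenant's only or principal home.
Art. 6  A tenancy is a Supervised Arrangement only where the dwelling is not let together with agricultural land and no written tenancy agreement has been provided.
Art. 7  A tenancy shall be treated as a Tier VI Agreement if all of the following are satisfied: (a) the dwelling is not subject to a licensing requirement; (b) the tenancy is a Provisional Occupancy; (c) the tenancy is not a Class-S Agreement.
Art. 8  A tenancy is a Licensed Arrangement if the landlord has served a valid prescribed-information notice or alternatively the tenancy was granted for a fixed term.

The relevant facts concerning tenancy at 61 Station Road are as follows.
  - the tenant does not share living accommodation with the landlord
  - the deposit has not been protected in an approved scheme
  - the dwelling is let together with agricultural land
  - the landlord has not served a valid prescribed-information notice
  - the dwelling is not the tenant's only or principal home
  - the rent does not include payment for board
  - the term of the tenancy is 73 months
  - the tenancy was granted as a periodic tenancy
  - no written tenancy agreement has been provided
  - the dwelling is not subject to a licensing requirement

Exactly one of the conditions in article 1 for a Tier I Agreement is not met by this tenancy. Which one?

article 5 — Provisional Occupancy: [the dwelling is let together with agricultural land? yes] AND [the tenancy was granted for a fixed term? no] AND [the dwelling is the tenant's only or principal home? no] → not satisfied.
article 3 — Licensed Agreement: [term of the tenancy: 73 months ≥ 56 months? yes, so negated condition no] OR [the deposit has been protected in an approved scheme? no] → not satisfied.
article 2 — Class-S Agreement: [not a Licensed Agreement (article 3)? yes] AND [no written tenancy agreement has been provided? yes] → satisfied.
article 7 — Tier VI Agreement: [the dwelling is not subject to a licensing requirement? yes] AND [Provisional Occupancy (article 5)? no] AND [not a Class-S Agreement (article 2)? no] → not satisfied.
article 4 — Class-M Lease: [the landlord has not served a valid prescribed-information notice? yes] AND [the tenancy was granted for a fixed term? no] → not satisfied.
article 1 — Tier I Agreement: [not a Tier VI Agreement (article 7)? yes] AND [Class-M Lease (article 4)? no] → not satisfied.

Class-M Lease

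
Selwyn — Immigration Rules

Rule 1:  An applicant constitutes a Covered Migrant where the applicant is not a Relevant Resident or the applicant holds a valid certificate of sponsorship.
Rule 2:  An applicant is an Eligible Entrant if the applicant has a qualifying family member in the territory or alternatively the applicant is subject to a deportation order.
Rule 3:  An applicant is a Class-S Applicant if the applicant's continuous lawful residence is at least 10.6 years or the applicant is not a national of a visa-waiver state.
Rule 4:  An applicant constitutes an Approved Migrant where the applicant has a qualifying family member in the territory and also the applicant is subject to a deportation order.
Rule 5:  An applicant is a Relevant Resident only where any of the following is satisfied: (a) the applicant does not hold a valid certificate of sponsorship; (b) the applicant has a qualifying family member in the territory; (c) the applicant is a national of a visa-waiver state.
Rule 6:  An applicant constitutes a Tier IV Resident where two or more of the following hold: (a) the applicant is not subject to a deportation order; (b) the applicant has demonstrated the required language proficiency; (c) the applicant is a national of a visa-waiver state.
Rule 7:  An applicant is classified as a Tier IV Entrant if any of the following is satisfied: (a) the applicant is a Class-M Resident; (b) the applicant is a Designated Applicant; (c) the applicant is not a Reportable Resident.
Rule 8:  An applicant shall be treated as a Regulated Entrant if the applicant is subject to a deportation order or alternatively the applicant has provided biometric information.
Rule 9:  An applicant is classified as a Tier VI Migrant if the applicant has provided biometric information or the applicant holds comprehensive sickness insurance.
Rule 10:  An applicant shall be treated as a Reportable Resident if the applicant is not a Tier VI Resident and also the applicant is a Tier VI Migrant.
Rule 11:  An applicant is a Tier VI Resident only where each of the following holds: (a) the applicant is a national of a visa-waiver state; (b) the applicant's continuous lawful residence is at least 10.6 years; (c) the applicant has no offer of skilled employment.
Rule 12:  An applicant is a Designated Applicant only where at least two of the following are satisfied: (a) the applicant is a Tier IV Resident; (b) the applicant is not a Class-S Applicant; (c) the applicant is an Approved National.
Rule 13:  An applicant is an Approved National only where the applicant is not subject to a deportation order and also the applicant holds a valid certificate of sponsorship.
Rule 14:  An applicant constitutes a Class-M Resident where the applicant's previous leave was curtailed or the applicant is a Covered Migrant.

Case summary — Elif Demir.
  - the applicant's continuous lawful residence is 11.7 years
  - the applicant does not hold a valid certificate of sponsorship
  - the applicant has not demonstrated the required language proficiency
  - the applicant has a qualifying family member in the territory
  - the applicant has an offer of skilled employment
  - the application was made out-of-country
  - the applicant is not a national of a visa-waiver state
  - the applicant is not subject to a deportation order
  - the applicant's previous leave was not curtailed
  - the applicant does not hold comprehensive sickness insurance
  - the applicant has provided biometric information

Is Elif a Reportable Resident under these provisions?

rule 11 — Tier VI Resident: [the applicant is a national of a visa-waiver state? no] AND [applicant's continuous lawful residence: 11.7 years ≥ 10.6 years? yes] AND [the applicant has no offer of skilled employment? no] → not satisfied.
rule 9 — Tier VI Migrant: [the applicant has provided biometric information? yes] OR [the applicant holds comprehensive sickness insurance? no] → satisfied.
rule 10 — Reportable Resident: [not a Tier VI Resident (rule 11)? yes] AND [Tier VI Migrant (rule 9)? yes] → satisfied.

Yes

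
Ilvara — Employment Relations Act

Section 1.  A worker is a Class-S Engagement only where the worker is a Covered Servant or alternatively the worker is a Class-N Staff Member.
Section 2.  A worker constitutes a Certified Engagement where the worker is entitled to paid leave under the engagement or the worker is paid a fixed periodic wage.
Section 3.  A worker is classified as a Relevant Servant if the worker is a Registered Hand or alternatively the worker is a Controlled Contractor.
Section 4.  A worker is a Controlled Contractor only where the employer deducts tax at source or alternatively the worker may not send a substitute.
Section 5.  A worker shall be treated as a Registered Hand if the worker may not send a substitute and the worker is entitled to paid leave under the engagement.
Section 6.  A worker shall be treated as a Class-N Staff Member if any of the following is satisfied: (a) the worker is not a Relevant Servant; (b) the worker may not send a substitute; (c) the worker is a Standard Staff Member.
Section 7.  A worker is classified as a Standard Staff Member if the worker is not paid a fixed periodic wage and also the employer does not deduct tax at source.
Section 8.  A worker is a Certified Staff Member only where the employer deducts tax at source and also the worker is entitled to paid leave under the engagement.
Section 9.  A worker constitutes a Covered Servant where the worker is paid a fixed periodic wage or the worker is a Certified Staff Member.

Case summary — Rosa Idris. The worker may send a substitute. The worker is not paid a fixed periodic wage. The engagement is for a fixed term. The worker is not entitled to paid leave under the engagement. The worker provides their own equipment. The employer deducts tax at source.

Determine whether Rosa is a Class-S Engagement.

No

section 8 — Certified Staff Member: [the employer deducts tax at source? yes] AND [the worker is entitled to paid leave under the engagement? no] → not satisfied.
section 9 — Covered Servant: [the worker is paid a fixed periodic wage? no] OR [Certified Staff Member (section 8)? no] → not satisfied.
section 5 — Registered Hand: [the worker may not send a substitute? no] AND [the worker is entitled to paid leave under the engagement? no] → not satisfied.
section 4 — Controlled Contractor: [the employer deducts tax at source? yes] OR [the worker may not send a substitute? no] → satisfied.
section 3 — Relevant Servant: [Registered Hand (section 5)? no] OR [Controlled Contractor (section 4)? yes] → satisfied.
section 7 — Standard Staff Member: [the worker is not paid a fixed periodic wage? yes] AND [the employer does not deduct tax at source? no] → not satisfied.
section 6 — Class-N Staff Member: [not a Relevant Servant (section 3)? no] OR [the worker may not send a substitute? no] OR [Standard Staff Member (section 7)? no] → not satisfied.
section 1 — Class-S Engagement: [Covered Servant (section 9)? no] OR [Class-N Staff Member (section 6)? no] → not satisfied.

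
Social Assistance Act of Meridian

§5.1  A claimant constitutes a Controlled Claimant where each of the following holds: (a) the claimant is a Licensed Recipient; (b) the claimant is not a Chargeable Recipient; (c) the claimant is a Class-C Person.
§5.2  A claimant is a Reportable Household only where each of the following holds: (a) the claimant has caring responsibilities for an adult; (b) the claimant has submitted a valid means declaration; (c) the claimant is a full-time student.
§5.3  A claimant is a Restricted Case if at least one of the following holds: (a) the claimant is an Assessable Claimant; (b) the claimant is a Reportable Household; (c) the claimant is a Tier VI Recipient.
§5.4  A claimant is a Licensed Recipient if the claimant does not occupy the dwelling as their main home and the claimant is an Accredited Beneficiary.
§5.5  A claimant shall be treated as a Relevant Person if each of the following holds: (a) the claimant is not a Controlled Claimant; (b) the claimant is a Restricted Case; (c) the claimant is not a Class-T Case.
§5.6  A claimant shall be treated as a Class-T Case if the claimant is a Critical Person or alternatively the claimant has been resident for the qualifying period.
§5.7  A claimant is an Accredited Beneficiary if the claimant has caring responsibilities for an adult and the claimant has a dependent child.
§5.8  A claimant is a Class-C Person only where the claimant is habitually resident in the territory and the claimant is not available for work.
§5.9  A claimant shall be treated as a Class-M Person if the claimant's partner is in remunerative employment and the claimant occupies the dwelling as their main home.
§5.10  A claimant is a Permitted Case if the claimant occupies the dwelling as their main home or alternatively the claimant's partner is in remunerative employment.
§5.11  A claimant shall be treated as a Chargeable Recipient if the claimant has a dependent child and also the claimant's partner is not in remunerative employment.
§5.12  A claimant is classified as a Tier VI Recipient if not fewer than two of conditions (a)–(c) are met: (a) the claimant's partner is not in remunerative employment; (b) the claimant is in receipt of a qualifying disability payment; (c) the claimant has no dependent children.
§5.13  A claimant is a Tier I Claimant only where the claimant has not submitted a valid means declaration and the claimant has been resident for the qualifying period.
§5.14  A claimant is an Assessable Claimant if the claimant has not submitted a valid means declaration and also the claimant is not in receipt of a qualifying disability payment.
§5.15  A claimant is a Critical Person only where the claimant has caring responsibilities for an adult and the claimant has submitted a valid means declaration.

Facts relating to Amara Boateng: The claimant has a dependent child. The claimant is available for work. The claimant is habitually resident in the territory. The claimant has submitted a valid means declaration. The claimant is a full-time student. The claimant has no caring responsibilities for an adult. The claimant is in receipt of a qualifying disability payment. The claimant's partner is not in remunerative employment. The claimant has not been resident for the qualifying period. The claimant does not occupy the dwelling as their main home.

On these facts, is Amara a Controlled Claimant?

No

§5.7 — Accredited Beneficiary: [the claimant has caring responsibilities for an adult? no] AND [the claimant has a dependent child? yes] → not satisfied.
§5.4 — Licensed Recipient: [the claimant does not occupy the dwelling as their main home? yes] AND [Accredited Beneficiary (§5.7)? no] → not satisfied.
§5.11 — Chargeable Recipient: [the claimant has a dependent child? yes] AND [the claimant's partner is not in remunerative employment? yes] → satisfied.
§5.8 — Class-C Person: [the claimant is habitually resident in the territory? yes] AND [the claimant is not available for work? no] → not satisfied.
§5.1 — Controlled Claimant: [Licensed Recipient (§5.4)? no] AND [not a Chargeable Recipient (§5.11)? no] AND [Class-C Person (§5.8)? no] → not satisfied.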